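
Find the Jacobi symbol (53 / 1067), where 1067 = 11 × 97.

1

Reciprocity: 53 ≡ 1 and 1067 ≡ 3 (mod 4), so (53/1067) = +(1067/53).
Reduce top mod 53: now compute (7/53).
Reciprocity: 7 ≡ 3 and 53 ≡ 1 (mod 4), so (7/53) = +(53/7).
Reduce top mod 7: now compute (4/7).
Pull out 2^2: since 7 ≡ 7 (mod 8), (2/7) = +1, so (2/7)^2 = +1.
Reached (1/7) = 1. Collecting the sign flips along the way, the symbol is +1.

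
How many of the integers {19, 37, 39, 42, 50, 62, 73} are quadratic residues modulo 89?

(19/89) = -1 → non-residue.
(37/89) = -1 → non-residue.
(39/89) = +1 → QR.
(42/89) = +1 → QR.
(50/89) = +1 → QR.
(62/89) = -1 → non-residue.
(73/89) = +1 → QR.
Total quadratic residues among the 7: 4.

4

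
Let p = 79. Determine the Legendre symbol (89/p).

Euler's criterion: (89/79) ≡ 10^39 (mod 79).
10^2 ≡ 21 (mod 79)
10^4 ≡ 46 (mod 79)
10^8 ≡ 62 (mod 79)
10^16 ≡ 52 (mod 79)
10^32 ≡ 18 (mod 79)
10^39 = 10^(32+4+2+1) ≡ 1 (mod 79).
Result is 1, so (89/79) = 1.

1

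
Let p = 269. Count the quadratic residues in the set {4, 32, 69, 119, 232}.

3

(4/269) = +1 → QR.
(32/269) = -1 → non-residue.
(69/269) = -1 → non-residue.
(119/269) = +1 → QR.
(232/269) = +1 → QR.
Total quadratic residues among the 5: 3.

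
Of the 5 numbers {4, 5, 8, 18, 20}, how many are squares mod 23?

(4/23) = +1 → QR.
(5/23) = -1 → non-residue.
(8/23) = +1 → QR.
(18/23) = +1 → QR.
(20/23) = -1 → non-residue.
Total quadratic residues among the 5: 3.

3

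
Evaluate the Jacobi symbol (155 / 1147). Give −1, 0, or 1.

Reciprocity: 155 ≡ 3 and 1147 ≡ 3 (mod 4), so (155/1147) = −(1147/155).
Reduce top mod 155: now compute (62/155).
Pull out 2: since 155 ≡ 3 (mod 8), (2/155) = -1.
Reciprocity: 31 ≡ 3 and 155 ≡ 3 (mod 4), so (31/155) = −(155/31).
Reduce top mod 31: now compute (0/31).
Top reduces to 0: gcd > 1, so the symbol is 0.

0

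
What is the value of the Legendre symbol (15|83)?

-1

Reciprocity: 15 ≡ 3 and 83 ≡ 3 (mod 4), so (15/83) = −(83/15).
Reduce top mod 15: now compute (8/15).
Pull out 2^3: since 15 ≡ 7 (mod 8), (2/15) = +1, so (2/15)^3 = +1.
Reached (1/15) = 1. Collecting the sign flips along the way, the symbol is -1.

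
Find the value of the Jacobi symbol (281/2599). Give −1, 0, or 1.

1

Reciprocity: 281 ≡ 1 and 2599 ≡ 3 (mod 4), so (281/2599) = +(2599/281).
Reduce top mod 281: now compute (70/281).
Pull out 2: since 281 ≡ 1 (mod 8), (2/281) = +1.
Reciprocity: 35 ≡ 3 and 281 ≡ 1 (mod 4), so (35/281) = +(281/35).
Reduce top mod 35: now compute (1/35).
Reached (1/35) = 1. Collecting the sign flips along the way, the symbol is +1.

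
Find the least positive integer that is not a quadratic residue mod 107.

(2/107) = −1, so 2 is the smallest positive non-residue mod 107.

2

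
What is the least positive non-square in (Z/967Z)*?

3

(2/967) = +1, so 2 is a residue.
(3/967) = −1, so 3 is the smallest positive non-residue mod 967.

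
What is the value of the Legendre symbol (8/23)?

1

Pull out 2^3: since 23 ≡ 7 (mod 8), (2/23) = +1, so (2/23)^3 = +1.
Reached (1/23) = 1. Collecting the sign flips along the way, the symbol is +1.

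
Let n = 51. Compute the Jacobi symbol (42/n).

Pull out 2: since 51 ≡ 3 (mod 8), (2/51) = -1.
Reciprocity: 21 ≡ 1 and 51 ≡ 3 (mod 4), so (21/51) = +(51/21).
Reduce top mod 21: now compute (9/21).
Reciprocity: 9 ≡ 1 and 21 ≡ 1 (mod 4), so (9/21) = +(21/9).
Reduce top mod 9: now compute (3/9).
Reciprocity: 3 ≡ 3 and 9 ≡ 1 (mod 4), so (3/9) = +(9/3).
Reduce top mod 3: now compute (0/3).
Top reduces to 0: gcd > 1, so the symbol is 0.

0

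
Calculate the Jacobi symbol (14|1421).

Pull out 2: since 1421 ≡ 5 (mod 8), (2/1421) = -1.
Reciprocity: 7 ≡ 3 and 1421 ≡ 1 (mod 4), so (7/1421) = +(1421/7).
Reduce top mod 7: now compute (0/7).
Top reduces to 0: gcd > 1, so the symbol is 0.

0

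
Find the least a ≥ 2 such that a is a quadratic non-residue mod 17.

3

(2/17) = +1, so 2 is a residue.
(3/17) = −1, so 3 is the smallest positive non-residue mod 17.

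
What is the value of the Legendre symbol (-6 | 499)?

First reduce: -6 ≡ 493 (mod 499).
Reciprocity: 493 ≡ 1 and 499 ≡ 3 (mod 4), so (493/499) = +(499/493).
Reduce top mod 493: now compute (6/493).
Pull out 2: since 493 ≡ 5 (mod 8), (2/493) = -1.
Reciprocity: 3 ≡ 3 and 493 ≡ 1 (mod 4), so (3/493) = +(493/3).
Reduce top mod 3: now compute (1/3).
Reached (1/3) = 1. Collecting the sign flips along the way, the symbol is -1.

-1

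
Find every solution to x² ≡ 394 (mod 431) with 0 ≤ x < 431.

Since 431 ≡ 3 (mod 4), a square root of 394 is 394^((431+1)/4) = 394^108 mod 431.
Repeated squaring: 394^2≡76, 394^4≡173, 394^8≡190, 394^16≡327, 394^32≡41, 394^64≡388 (mod 431).
394^108 = 394^(64+32+8+4) ≡ 295 (mod 431).
Check: 295² = 87025 ≡ 394 (mod 431). The two roots are 136 and 295.

136, 295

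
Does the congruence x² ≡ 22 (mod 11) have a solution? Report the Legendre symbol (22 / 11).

First reduce: 22 ≡ 0 (mod 11).
Top reduces to 0: gcd > 1, so the symbol is 0.

0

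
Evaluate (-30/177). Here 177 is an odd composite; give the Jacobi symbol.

First reduce: -30 ≡ 147 (mod 177).
Reciprocity: 147 ≡ 3 and 177 ≡ 1 (mod 4), so (147/177) = +(177/147).
Reduce top mod 147: now compute (30/147).
Pull out 2: since 147 ≡ 3 (mod 8), (2/147) = -1.
Reciprocity: 15 ≡ 3 and 147 ≡ 3 (mod 4), so (15/147) = −(147/15).
Reduce top mod 15: now compute (12/15).
Pull out 2^2: since 15 ≡ 7 (mod 8), (2/15) = +1, so (2/15)^2 = +1.
Reciprocity: 3 ≡ 3 and 15 ≡ 3 (mod 4), so (3/15) = −(15/3).
Reduce top mod 3: now compute (0/3).
Top reduces to 0: gcd > 1, so the symbol is 0.

0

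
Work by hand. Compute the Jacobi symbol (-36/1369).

First reduce: -36 ≡ 1333 (mod 1369).
Reciprocity: 1333 ≡ 1 and 1369 ≡ 1 (mod 4), so (1333/1369) = +(1369/1333).
Reduce top mod 1333: now compute (36/1333).
Pull out 2^2: since 1333 ≡ 5 (mod 8), (2/1333) = -1, so (2/1333)^2 = +1.
Reciprocity: 9 ≡ 1 and 1333 ≡ 1 (mod 4), so (9/1333) = +(1333/9).
Reduce top mod 9: now compute (1/9).
Reached (1/9) = 1. Collecting the sign flips along the way, the symbol is +1.

1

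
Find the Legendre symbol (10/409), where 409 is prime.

1

Euler's criterion: (10/409) ≡ 10^204 (mod 409).
10^2 ≡ 100 (mod 409)
10^4 ≡ 184 (mod 409)
10^8 ≡ 318 (mod 409)
10^16 ≡ 101 (mod 409)
10^32 ≡ 385 (mod 409)
10^64 ≡ 167 (mod 409)
10^128 ≡ 77 (mod 409)
10^204 = 10^(128+64+8+4) ≡ 1 (mod 409).
Result is 1, so (10/409) = 1.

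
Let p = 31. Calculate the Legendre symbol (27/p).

Euler's criterion: (27/31) ≡ 27^15 (mod 31).
27^2 ≡ 16 (mod 31)
27^4 ≡ 8 (mod 31)
27^8 ≡ 2 (mod 31)
27^15 = 27^(8+4+2+1) ≡ 30 (mod 31).
Result is 30 ≡ −1, so (27/31) = −1.

-1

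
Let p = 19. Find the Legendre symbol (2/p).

Pull out 2: since 19 ≡ 3 (mod 8), (2/19) = -1.
Reached (1/19) = 1. Collecting the sign flips along the way, the symbol is -1.

-1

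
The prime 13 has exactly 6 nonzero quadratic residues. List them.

1, 3, 4, 9, 10, 12

Square k = 1,…,6 (k and 13−k give the same square):
1²=1, 2²=4, 3²=9, 4²≡3, 5²≡12, 6²≡10 (mod 13).
So the quadratic residues mod 13 are {1, 3, 4, 9, 10, 12}.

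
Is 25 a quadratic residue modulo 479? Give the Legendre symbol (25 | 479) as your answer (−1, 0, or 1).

1

Euler's criterion: (25/479) ≡ 25^239 (mod 479).
25^2 ≡ 146 (mod 479)
25^4 ≡ 240 (mod 479)
25^8 ≡ 120 (mod 479)
25^16 ≡ 30 (mod 479)
25^32 ≡ 421 (mod 479)
25^64 ≡ 11 (mod 479)
25^128 ≡ 121 (mod 479)
25^239 = 25^(128+64+32+8+4+2+1) ≡ 1 (mod 479).
Result is 1, so (25/479) = 1.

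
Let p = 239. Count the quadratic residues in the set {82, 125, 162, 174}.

(82/239) = -1 → non-residue.
(125/239) = +1 → QR.
(162/239) = +1 → QR.
(174/239) = +1 → QR.
Total quadratic residues among the 4: 3.

3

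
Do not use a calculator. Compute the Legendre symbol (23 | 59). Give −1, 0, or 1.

Reciprocity: 23 ≡ 3 and 59 ≡ 3 (mod 4), so (23/59) = −(59/23).
Reduce top mod 23: now compute (13/23).
Reciprocity: 13 ≡ 1 and 23 ≡ 3 (mod 4), so (13/23) = +(23/13).
Reduce top mod 13: now compute (10/13).
Pull out 2: since 13 ≡ 5 (mod 8), (2/13) = -1.
Reciprocity: 5 ≡ 1 and 13 ≡ 1 (mod 4), so (5/13) = +(13/5).
Reduce top mod 5: now compute (3/5).
Reciprocity: 3 ≡ 3 and 5 ≡ 1 (mod 4), so (3/5) = +(5/3).
Reduce top mod 3: now compute (2/3).
Pull out 2: since 3 ≡ 3 (mod 8), (2/3) = -1.
Reached (1/3) = 1. Collecting the sign flips along the way, the symbol is -1.

-1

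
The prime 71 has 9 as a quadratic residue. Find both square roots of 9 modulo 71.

Since 71 ≡ 3 (mod 4), a square root of 9 is 9^((71+1)/4) = 9^18 mod 71.
Repeated squaring: 9^2≡10, 9^4≡29, 9^8≡60, 9^16≡50 (mod 71).
9^18 = 9^(16+2) ≡ 3 (mod 71).
Check: 3² = 9 ≡ 9 (mod 71). The two roots are 3 and 68.

3, 68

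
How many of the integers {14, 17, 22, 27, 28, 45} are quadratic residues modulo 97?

(14/97) = -1 → non-residue.
(17/97) = -1 → non-residue.
(22/97) = +1 → QR.
(27/97) = +1 → QR.
(28/97) = -1 → non-residue.
(45/97) = -1 → non-residue.
Total quadratic residues among the 6: 2.

2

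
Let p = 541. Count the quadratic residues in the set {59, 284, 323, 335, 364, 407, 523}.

(59/541) = -1 → non-residue.
(284/541) = -1 → non-residue.
(323/541) = -1 → non-residue.
(335/541) = -1 → non-residue.
(364/541) = -1 → non-residue.
(407/541) = +1 → QR.
(523/541) = -1 → non-residue.
Total quadratic residues among the 7: 1.

1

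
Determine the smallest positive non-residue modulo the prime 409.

7

(2/409) = +1, so 2 is a residue.
(3/409) = +1, so 3 is a residue.
(4/409) = +1, so 4 is a residue.
(5/409) = +1, so 5 is a residue.
(6/409) = +1, so 6 is a residue.
(7/409) = −1, so 7 is the smallest positive non-residue mod 409.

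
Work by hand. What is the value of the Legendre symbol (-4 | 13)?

First reduce: -4 ≡ 9 (mod 13).
Reciprocity: 9 ≡ 1 and 13 ≡ 1 (mod 4), so (9/13) = +(13/9).
Reduce top mod 9: now compute (4/9).
Pull out 2^2: since 9 ≡ 1 (mod 8), (2/9) = +1, so (2/9)^2 = +1.
Reached (1/9) = 1. Collecting the sign flips along the way, the symbol is +1.

1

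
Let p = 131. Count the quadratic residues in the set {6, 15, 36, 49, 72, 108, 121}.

5

(6/131) = -1 → non-residue.
(15/131) = +1 → QR.
(36/131) = +1 → QR.
(49/131) = +1 → QR.
(72/131) = -1 → non-residue.
(108/131) = +1 → QR.
(121/131) = +1 → QR.
Total quadratic residues among the 7: 5.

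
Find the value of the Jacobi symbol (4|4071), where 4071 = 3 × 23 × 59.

Pull out 2^2: since 4071 ≡ 7 (mod 8), (2/4071) = +1, so (2/4071)^2 = +1.
Reached (1/4071) = 1. Collecting the sign flips along the way, the symbol is +1.

1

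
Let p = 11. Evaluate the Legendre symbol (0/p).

0

Top reduces to 0: gcd > 1, so the symbol is 0.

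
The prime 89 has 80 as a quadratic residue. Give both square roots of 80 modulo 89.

13, 76

89 ≡ 1 (mod 4), so we find a root by search.
Trying successive values, 13² = 169 ≡ 80 (mod 89). The other root is 89 − 13 = 76.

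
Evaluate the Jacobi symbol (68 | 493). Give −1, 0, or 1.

0

Pull out 2^2: since 493 ≡ 5 (mod 8), (2/493) = -1, so (2/493)^2 = +1.
Reciprocity: 17 ≡ 1 and 493 ≡ 1 (mod 4), so (17/493) = +(493/17).
Reduce top mod 17: now compute (0/17).
Top reduces to 0: gcd > 1, so the symbol is 0.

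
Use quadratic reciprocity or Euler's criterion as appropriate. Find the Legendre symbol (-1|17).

1

Euler's criterion: (-1/17) ≡ 16^8 (mod 17).
16^2 ≡ 1 (mod 17)
16^4 ≡ 1 (mod 17)
16^8 ≡ 1 (mod 17)
16^8 = 16^(8) ≡ 1 (mod 17).
Result is 1, so (-1/17) = 1.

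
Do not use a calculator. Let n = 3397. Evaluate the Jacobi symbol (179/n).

-1

Reciprocity: 179 ≡ 3 and 3397 ≡ 1 (mod 4), so (179/3397) = +(3397/179).
Reduce top mod 179: now compute (175/179).
Reciprocity: 175 ≡ 3 and 179 ≡ 3 (mod 4), so (175/179) = −(179/175).
Reduce top mod 175: now compute (4/175).
Pull out 2^2: since 175 ≡ 7 (mod 8), (2/175) = +1, so (2/175)^2 = +1.
Reached (1/175) = 1. Collecting the sign flips along the way, the symbol is -1.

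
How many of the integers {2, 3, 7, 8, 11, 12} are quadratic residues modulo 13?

(2/13) = -1 → non-residue.
(3/13) = +1 → QR.
(7/13) = -1 → non-residue.
(8/13) = -1 → non-residue.
(11/13) = -1 → non-residue.
(12/13) = +1 → QR.
Total quadratic residues among the 6: 2.

2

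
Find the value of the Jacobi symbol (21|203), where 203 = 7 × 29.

0

Reciprocity: 21 ≡ 1 and 203 ≡ 3 (mod 4), so (21/203) = +(203/21).
Reduce top mod 21: now compute (14/21).
Pull out 2: since 21 ≡ 5 (mod 8), (2/21) = -1.
Reciprocity: 7 ≡ 3 and 21 ≡ 1 (mod 4), so (7/21) = +(21/7).
Reduce top mod 7: now compute (0/7).
Top reduces to 0: gcd > 1, so the symbol is 0.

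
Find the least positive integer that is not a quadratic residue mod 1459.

2

(2/1459) = −1, so 2 is the smallest positive non-residue mod 1459.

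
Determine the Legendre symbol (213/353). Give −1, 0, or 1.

Reciprocity: 213 ≡ 1 and 353 ≡ 1 (mod 4), so (213/353) = +(353/213).
Reduce top mod 213: now compute (140/213).
Pull out 2^2: since 213 ≡ 5 (mod 8), (2/213) = -1, so (2/213)^2 = +1.
Reciprocity: 35 ≡ 3 and 213 ≡ 1 (mod 4), so (35/213) = +(213/35).
Reduce top mod 35: now compute (3/35).
Reciprocity: 3 ≡ 3 and 35 ≡ 3 (mod 4), so (3/35) = −(35/3).
Reduce top mod 3: now compute (2/3).
Pull out 2: since 3 ≡ 3 (mod 8), (2/3) = -1.
Reached (1/3) = 1. Collecting the sign flips along the way, the symbol is +1.

1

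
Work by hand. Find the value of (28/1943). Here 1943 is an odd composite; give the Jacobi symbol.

Pull out 2^2: since 1943 ≡ 7 (mod 8), (2/1943) = +1, so (2/1943)^2 = +1.
Reciprocity: 7 ≡ 3 and 1943 ≡ 3 (mod 4), so (7/1943) = −(1943/7).
Reduce top mod 7: now compute (4/7).
Pull out 2^2: since 7 ≡ 7 (mod 8), (2/7) = +1, so (2/7)^2 = +1.
Reached (1/7) = 1. Collecting the sign flips along the way, the symbol is -1.

-1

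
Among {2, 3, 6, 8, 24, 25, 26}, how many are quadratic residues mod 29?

3

(2/29) = -1 → non-residue.
(3/29) = -1 → non-residue.
(6/29) = +1 → QR.
(8/29) = -1 → non-residue.
(24/29) = +1 → QR.
(25/29) = +1 → QR.
(26/29) = -1 → non-residue.
Total quadratic residues among the 7: 3.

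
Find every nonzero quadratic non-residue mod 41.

3,6,7,11,12,13,14,15,17,19,22,24,26,27,28,29,30,34,35,38

Square k = 1,…,20 (k and 41−k give the same square):
1²=1, 2²=4, 3²=9, 4²=16, 5²=25, 6²=36, 7²≡8, 8²≡23, 9²≡40, 10²≡18, 11²≡39, 12²≡21, 13²≡5, 14²≡32, 15²≡20, 16²≡10, 17²≡2, 18²≡37, 19²≡33, 20²≡31 (mod 41).
The residues are {1, 2, 4, 5, 8, 9, 10, 16, 18, 20, 21, 23, 25, 31, 32, 33, 36, 37, 39, 40}; the non-residues are the remaining 20 nonzero classes.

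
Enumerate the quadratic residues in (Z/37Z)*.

1 3 4 7 9 10 11 12 16 21 25 26 27 28 30 33 34 36

Square k = 1,…,18 (k and 37−k give the same square):
1²=1, 2²=4, 3²=9, 4²=16, 5²=25, 6²=36, 7²≡12, 8²≡27, 9²≡7, 10²≡26, 11²≡10, 12²≡33, 13²≡21, 14²≡11, 15²≡3, 16²≡34, 17²≡30, 18²≡28 (mod 37).
So the quadratic residues mod 37 are {1, 3, 4, 7, 9, 10, 11, 12, 16, 21, 25, 26, 27, 28, 30, 33, 34, 36}.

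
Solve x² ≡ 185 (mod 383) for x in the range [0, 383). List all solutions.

Since 383 ≡ 3 (mod 4), a square root of 185 is 185^((383+1)/4) = 185^96 mod 383.
Repeated squaring: 185^2≡138, 185^4≡277, 185^8≡129, 185^16≡172, 185^32≡93, 185^64≡223 (mod 383).
185^96 = 185^(64+32) ≡ 57 (mod 383).
Check: 57² = 3249 ≡ 185 (mod 383). The two roots are 57 and 326.

57, 326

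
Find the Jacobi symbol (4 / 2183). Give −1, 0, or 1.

1

Pull out 2^2: since 2183 ≡ 7 (mod 8), (2/2183) = +1, so (2/2183)^2 = +1.
Reached (1/2183) = 1. Collecting the sign flips along the way, the symbol is +1.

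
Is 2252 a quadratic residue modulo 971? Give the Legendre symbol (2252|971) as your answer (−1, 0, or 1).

1

Euler's criterion: (2252/971) ≡ 310^485 (mod 971).
310^2 ≡ 942 (mod 971)
310^4 ≡ 841 (mod 971)
310^8 ≡ 393 (mod 971)
310^16 ≡ 60 (mod 971)
310^32 ≡ 687 (mod 971)
310^64 ≡ 63 (mod 971)
310^128 ≡ 85 (mod 971)
310^256 ≡ 428 (mod 971)
310^485 = 310^(256+128+64+32+4+1) ≡ 1 (mod 971).
Result is 1, so (2252/971) = 1.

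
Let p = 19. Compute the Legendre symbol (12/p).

-1

Pull out 2^2: since 19 ≡ 3 (mod 8), (2/19) = -1, so (2/19)^2 = +1.
Reciprocity: 3 ≡ 3 and 19 ≡ 3 (mod 4), so (3/19) = −(19/3).
Reduce top mod 3: now compute (1/3).
Reached (1/3) = 1. Collecting the sign flips along the way, the symbol is -1.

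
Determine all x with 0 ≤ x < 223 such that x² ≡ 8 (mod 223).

30, 193

Since 223 ≡ 3 (mod 4), a square root of 8 is 8^((223+1)/4) = 8^56 mod 223.
Repeated squaring: 8^2≡64, 8^4≡82, 8^8≡34, 8^16≡41, 8^32≡120 (mod 223).
8^56 = 8^(32+16+8) ≡ 30 (mod 223).
Check: 30² = 900 ≡ 8 (mod 223). The two roots are 30 and 193.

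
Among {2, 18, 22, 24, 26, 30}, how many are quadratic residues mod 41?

2

(2/41) = +1 → QR.
(18/41) = +1 → QR.
(22/41) = -1 → non-residue.
(24/41) = -1 → non-residue.
(26/41) = -1 → non-residue.
(30/41) = -1 → non-residue.
Total quadratic residues among the 6: 2.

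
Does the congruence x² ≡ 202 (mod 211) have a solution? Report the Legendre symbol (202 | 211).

-1

Pull out 2: since 211 ≡ 3 (mod 8), (2/211) = -1.
Reciprocity: 101 ≡ 1 and 211 ≡ 3 (mod 4), so (101/211) = +(211/101).
Reduce top mod 101: now compute (9/101).
Reciprocity: 9 ≡ 1 and 101 ≡ 1 (mod 4), so (9/101) = +(101/9).
Reduce top mod 9: now compute (2/9).
Pull out 2: since 9 ≡ 1 (mod 8), (2/9) = +1.
Reached (1/9) = 1. Collecting the sign flips along the way, the symbol is -1.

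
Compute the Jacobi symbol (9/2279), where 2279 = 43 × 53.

1

Reciprocity: 9 ≡ 1 and 2279 ≡ 3 (mod 4), so (9/2279) = +(2279/9).
Reduce top mod 9: now compute (2/9).
Pull out 2: since 9 ≡ 1 (mod 8), (2/9) = +1.
Reached (1/9) = 1. Collecting the sign flips along the way, the symbol is +1.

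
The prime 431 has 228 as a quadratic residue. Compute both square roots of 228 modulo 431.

Since 431 ≡ 3 (mod 4), a square root of 228 is 228^((431+1)/4) = 228^108 mod 431.
Repeated squaring: 228^2≡264, 228^4≡305, 228^8≡360, 228^16≡300, 228^32≡352, 228^64≡207 (mod 431).
228^108 = 228^(64+32+8+4) ≡ 392 (mod 431).
Check: 392² = 153664 ≡ 228 (mod 431). The two roots are 39 and 392.

39, 392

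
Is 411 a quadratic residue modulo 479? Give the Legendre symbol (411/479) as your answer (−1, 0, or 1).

Euler's criterion: (411/479) ≡ 411^239 (mod 479).
411^2 ≡ 313 (mod 479)
411^4 ≡ 253 (mod 479)
411^8 ≡ 302 (mod 479)
411^16 ≡ 194 (mod 479)
411^32 ≡ 274 (mod 479)
411^64 ≡ 352 (mod 479)
411^128 ≡ 322 (mod 479)
411^239 = 411^(128+64+32+8+4+2+1) ≡ 1 (mod 479).
Result is 1, so (411/479) = 1.

1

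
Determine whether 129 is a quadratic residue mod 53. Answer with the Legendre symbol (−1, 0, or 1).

Euler's criterion: (129/53) ≡ 23^26 (mod 53).
23^2 ≡ 52 (mod 53)
23^4 ≡ 1 (mod 53)
23^8 ≡ 1 (mod 53)
23^16 ≡ 1 (mod 53)
23^26 = 23^(16+8+2) ≡ 52 (mod 53).
Result is 52 ≡ −1, so (129/53) = −1.

-1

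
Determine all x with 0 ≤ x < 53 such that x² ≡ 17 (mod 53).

53 ≡ 1 (mod 4), so we find a root by search.
Trying successive values, 21² = 441 ≡ 17 (mod 53). The other root is 53 − 21 = 32.

21, 32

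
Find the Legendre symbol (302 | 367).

1

Pull out 2: since 367 ≡ 7 (mod 8), (2/367) = +1.
Reciprocity: 151 ≡ 3 and 367 ≡ 3 (mod 4), so (151/367) = −(367/151).
Reduce top mod 151: now compute (65/151).
Reciprocity: 65 ≡ 1 and 151 ≡ 3 (mod 4), so (65/151) = +(151/65).
Reduce top mod 65: now compute (21/65).
Reciprocity: 21 ≡ 1 and 65 ≡ 1 (mod 4), so (21/65) = +(65/21).
Reduce top mod 21: now compute (2/21).
Pull out 2: since 21 ≡ 5 (mod 8), (2/21) = -1.
Reached (1/21) = 1. Collecting the sign flips along the way, the symbol is +1.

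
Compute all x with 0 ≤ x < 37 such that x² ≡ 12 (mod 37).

7, 30

37 ≡ 1 (mod 4), so we find a root by search.
Trying successive values, 7² = 49 ≡ 12 (mod 37). The other root is 37 − 7 = 30.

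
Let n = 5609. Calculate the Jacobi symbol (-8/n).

First reduce: -8 ≡ 5601 (mod 5609).
Reciprocity: 5601 ≡ 1 and 5609 ≡ 1 (mod 4), so (5601/5609) = +(5609/5601).
Reduce top mod 5601: now compute (8/5601).
Pull out 2^3: since 5601 ≡ 1 (mod 8), (2/5601) = +1, so (2/5601)^3 = +1.
Reached (1/5601) = 1. Collecting the sign flips along the way, the symbol is +1.

1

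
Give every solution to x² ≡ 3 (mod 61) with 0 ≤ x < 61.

8, 53

61 ≡ 1 (mod 4), so we find a root by search.
Trying successive values, 8² = 64 ≡ 3 (mod 61). The other root is 61 − 8 = 53.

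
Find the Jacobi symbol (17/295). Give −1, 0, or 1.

Reciprocity: 17 ≡ 1 and 295 ≡ 3 (mod 4), so (17/295) = +(295/17).
Reduce top mod 17: now compute (6/17).
Pull out 2: since 17 ≡ 1 (mod 8), (2/17) = +1.
Reciprocity: 3 ≡ 3 and 17 ≡ 1 (mod 4), so (3/17) = +(17/3).
Reduce top mod 3: now compute (2/3).
Pull out 2: since 3 ≡ 3 (mod 8), (2/3) = -1.
Reached (1/3) = 1. Collecting the sign flips along the way, the symbol is -1.

-1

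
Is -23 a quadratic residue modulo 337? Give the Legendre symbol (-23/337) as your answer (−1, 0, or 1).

-1

First reduce: -23 ≡ 314 (mod 337).
Pull out 2: since 337 ≡ 1 (mod 8), (2/337) = +1.
Reciprocity: 157 ≡ 1 and 337 ≡ 1 (mod 4), so (157/337) = +(337/157).
Reduce top mod 157: now compute (23/157).
Reciprocity: 23 ≡ 3 and 157 ≡ 1 (mod 4), so (23/157) = +(157/23).
Reduce top mod 23: now compute (19/23).
Reciprocity: 19 ≡ 3 and 23 ≡ 3 (mod 4), so (19/23) = −(23/19).
Reduce top mod 19: now compute (4/19).
Pull out 2^2: since 19 ≡ 3 (mod 8), (2/19) = -1, so (2/19)^2 = +1.
Reached (1/19) = 1. Collecting the sign flips along the way, the symbol is -1.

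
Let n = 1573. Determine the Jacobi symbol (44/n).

0

Pull out 2^2: since 1573 ≡ 5 (mod 8), (2/1573) = -1, so (2/1573)^2 = +1.
Reciprocity: 11 ≡ 3 and 1573 ≡ 1 (mod 4), so (11/1573) = +(1573/11).
Reduce top mod 11: now compute (0/11).
Top reduces to 0: gcd > 1, so the symbol is 0.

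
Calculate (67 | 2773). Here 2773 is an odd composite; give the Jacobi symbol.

1

Reciprocity: 67 ≡ 3 and 2773 ≡ 1 (mod 4), so (67/2773) = +(2773/67).
Reduce top mod 67: now compute (26/67).
Pull out 2: since 67 ≡ 3 (mod 8), (2/67) = -1.
Reciprocity: 13 ≡ 1 and 67 ≡ 3 (mod 4), so (13/67) = +(67/13).
Reduce top mod 13: now compute (2/13).
Pull out 2: since 13 ≡ 5 (mod 8), (2/13) = -1.
Reached (1/13) = 1. Collecting the sign flips along the way, the symbol is +1.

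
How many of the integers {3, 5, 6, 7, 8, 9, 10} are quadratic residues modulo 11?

3

(3/11) = +1 → QR.
(5/11) = +1 → QR.
(6/11) = -1 → non-residue.
(7/11) = -1 → non-residue.
(8/11) = -1 → non-residue.
(9/11) = +1 → QR.
(10/11) = -1 → non-residue.
Total quadratic residues among the 7: 3.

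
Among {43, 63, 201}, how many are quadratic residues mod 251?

2

(43/251) = -1 → non-residue.
(63/251) = +1 → QR.
(201/251) = +1 → QR.
Total quadratic residues among the 3: 2.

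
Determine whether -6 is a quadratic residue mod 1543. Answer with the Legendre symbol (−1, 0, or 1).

First reduce: -6 ≡ 1537 (mod 1543).
Reciprocity: 1537 ≡ 1 and 1543 ≡ 3 (mod 4), so (1537/1543) = +(1543/1537).
Reduce top mod 1537: now compute (6/1537).
Pull out 2: since 1537 ≡ 1 (mod 8), (2/1537) = +1.
Reciprocity: 3 ≡ 3 and 1537 ≡ 1 (mod 4), so (3/1537) = +(1537/3).
Reduce top mod 3: now compute (1/3).
Reached (1/3) = 1. Collecting the sign flips along the way, the symbol is +1.

1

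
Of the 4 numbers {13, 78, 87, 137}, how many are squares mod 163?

(13/163) = -1 → non-residue.
(78/163) = -1 → non-residue.
(87/163) = +1 → QR.
(137/163) = -1 → non-residue.
Total quadratic residues among the 4: 1.

1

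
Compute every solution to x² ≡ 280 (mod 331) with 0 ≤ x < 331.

131, 200

Since 331 ≡ 3 (mod 4), a square root of 280 is 280^((331+1)/4) = 280^83 mod 331.
Repeated squaring: 280^2≡284, 280^4≡223, 280^8≡79, 280^16≡283, 280^32≡318, 280^64≡169 (mod 331).
280^83 = 280^(64+16+2+1) ≡ 131 (mod 331).
Check: 131² = 17161 ≡ 280 (mod 331). The two roots are 131 and 200.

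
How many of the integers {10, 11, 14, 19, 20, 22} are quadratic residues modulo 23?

0

(10/23) = -1 → non-residue.
(11/23) = -1 → non-residue.
(14/23) = -1 → non-residue.
(19/23) = -1 → non-residue.
(20/23) = -1 → non-residue.
(22/23) = -1 → non-residue.
Total quadratic residues among the 6: 0.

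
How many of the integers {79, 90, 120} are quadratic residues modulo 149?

1

(79/149) = -1 → non-residue.
(90/149) = -1 → non-residue.
(120/149) = +1 → QR.
Total quadratic residues among the 3: 1.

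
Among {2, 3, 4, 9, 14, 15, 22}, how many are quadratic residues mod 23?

4

(2/23) = +1 → QR.
(3/23) = +1 → QR.
(4/23) = +1 → QR.
(9/23) = +1 → QR.
(14/23) = -1 → non-residue.
(15/23) = -1 → non-residue.
(22/23) = -1 → non-residue.
Total quadratic residues among the 7: 4.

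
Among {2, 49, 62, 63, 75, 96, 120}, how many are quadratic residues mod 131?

4

(2/131) = -1 → non-residue.
(49/131) = +1 → QR.
(62/131) = +1 → QR.
(63/131) = +1 → QR.
(75/131) = +1 → QR.
(96/131) = -1 → non-residue.
(120/131) = -1 → non-residue.
Total quadratic residues among the 7: 4.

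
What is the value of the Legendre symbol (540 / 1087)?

1

Pull out 2^2: since 1087 ≡ 7 (mod 8), (2/1087) = +1, so (2/1087)^2 = +1.
Reciprocity: 135 ≡ 3 and 1087 ≡ 3 (mod 4), so (135/1087) = −(1087/135).
Reduce top mod 135: now compute (7/135).
Reciprocity: 7 ≡ 3 and 135 ≡ 3 (mod 4), so (7/135) = −(135/7).
Reduce top mod 7: now compute (2/7).
Pull out 2: since 7 ≡ 7 (mod 8), (2/7) = +1.
Reached (1/7) = 1. Collecting the sign flips along the way, the symbol is +1.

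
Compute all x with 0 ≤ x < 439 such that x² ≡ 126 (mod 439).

141, 298

Since 439 ≡ 3 (mod 4), a square root of 126 is 126^((439+1)/4) = 126^110 mod 439.
Repeated squaring: 126^2≡72, 126^4≡355, 126^8≡32, 126^16≡146, 126^32≡244, 126^64≡271 (mod 439).
126^110 = 126^(64+32+8+4+2) ≡ 141 (mod 439).
Check: 141² = 19881 ≡ 126 (mod 439). The two roots are 141 and 298.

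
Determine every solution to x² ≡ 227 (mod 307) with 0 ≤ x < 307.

Since 307 ≡ 3 (mod 4), a square root of 227 is 227^((307+1)/4) = 227^77 mod 307.
Repeated squaring: 227^2≡260, 227^4≡60, 227^8≡223, 227^16≡302, 227^32≡25, 227^64≡11 (mod 307).
227^77 = 227^(64+8+4+1) ≡ 278 (mod 307).
Check: 278² = 77284 ≡ 227 (mod 307). The two roots are 29 and 278.

29, 278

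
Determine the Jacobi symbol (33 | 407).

0

Reciprocity: 33 ≡ 1 and 407 ≡ 3 (mod 4), so (33/407) = +(407/33).
Reduce top mod 33: now compute (11/33).
Reciprocity: 11 ≡ 3 and 33 ≡ 1 (mod 4), so (11/33) = +(33/11).
Reduce top mod 11: now compute (0/11).
Top reduces to 0: gcd > 1, so the symbol is 0.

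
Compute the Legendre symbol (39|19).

First reduce: 39 ≡ 1 (mod 19).
Reached (1/19) = 1. Collecting the sign flips along the way, the symbol is +1.

1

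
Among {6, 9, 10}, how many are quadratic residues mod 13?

2

(6/13) = -1 → non-residue.
(9/13) = +1 → QR.
(10/13) = +1 → QR.
Total quadratic residues among the 3: 2.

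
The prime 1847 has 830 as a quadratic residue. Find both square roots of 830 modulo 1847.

263, 1584

Since 1847 ≡ 3 (mod 4), a square root of 830 is 830^((1847+1)/4) = 830^462 mod 1847.
Repeated squaring: 830^2≡1816, 830^4≡961, 830^8≡21, 830^16≡441, 830^32≡546, 830^64≡749, 830^128≡1360, 830^256≡753 (mod 1847).
830^462 = 830^(256+128+64+8+4+2) ≡ 1584 (mod 1847).
Check: 1584² = 2509056 ≡ 830 (mod 1847). The two roots are 263 and 1584.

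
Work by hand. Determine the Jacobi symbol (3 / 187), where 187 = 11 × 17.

-1

Reciprocity: 3 ≡ 3 and 187 ≡ 3 (mod 4), so (3/187) = −(187/3).
Reduce top mod 3: now compute (1/3).
Reached (1/3) = 1. Collecting the sign flips along the way, the symbol is -1.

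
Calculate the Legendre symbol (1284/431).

First reduce: 1284 ≡ 422 (mod 431).
Pull out 2: since 431 ≡ 7 (mod 8), (2/431) = +1.
Reciprocity: 211 ≡ 3 and 431 ≡ 3 (mod 4), so (211/431) = −(431/211).
Reduce top mod 211: now compute (9/211).
Reciprocity: 9 ≡ 1 and 211 ≡ 3 (mod 4), so (9/211) = +(211/9).
Reduce top mod 9: now compute (4/9).
Pull out 2^2: since 9 ≡ 1 (mod 8), (2/9) = +1, so (2/9)^2 = +1.
Reached (1/9) = 1. Collecting the sign flips along the way, the symbol is -1.

-1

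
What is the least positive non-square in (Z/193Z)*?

5

(2/193) = +1, so 2 is a residue.
(3/193) = +1, so 3 is a residue.
(4/193) = +1, so 4 is a residue.
(5/193) = −1, so 5 is the smallest positive non-residue mod 193.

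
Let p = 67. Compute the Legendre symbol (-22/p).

-1

Euler's criterion: (-22/67) ≡ 45^33 (mod 67).
45^2 ≡ 15 (mod 67)
45^4 ≡ 24 (mod 67)
45^8 ≡ 40 (mod 67)
45^16 ≡ 59 (mod 67)
45^32 ≡ 64 (mod 67)
45^33 = 45^(32+1) ≡ 66 (mod 67).
Result is 66 ≡ −1, so (-22/67) = −1.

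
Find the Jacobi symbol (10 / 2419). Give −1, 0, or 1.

Pull out 2: since 2419 ≡ 3 (mod 8), (2/2419) = -1.
Reciprocity: 5 ≡ 1 and 2419 ≡ 3 (mod 4), so (5/2419) = +(2419/5).
Reduce top mod 5: now compute (4/5).
Pull out 2^2: since 5 ≡ 5 (mod 8), (2/5) = -1, so (2/5)^2 = +1.
Reached (1/5) = 1. Collecting the sign flips along the way, the symbol is -1.

-1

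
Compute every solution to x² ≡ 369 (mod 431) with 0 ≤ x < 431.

Since 431 ≡ 3 (mod 4), a square root of 369 is 369^((431+1)/4) = 369^108 mod 431.
Repeated squaring: 369^2≡396, 369^4≡363, 369^8≡314, 369^16≡328, 369^32≡265, 369^64≡403 (mod 431).
369^108 = 369^(64+32+8+4) ≡ 119 (mod 431).
Check: 119² = 14161 ≡ 369 (mod 431). The two roots are 119 and 312.

119, 312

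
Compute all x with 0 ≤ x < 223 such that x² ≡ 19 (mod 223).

58, 165

Since 223 ≡ 3 (mod 4), a square root of 19 is 19^((223+1)/4) = 19^56 mod 223.
Repeated squaring: 19^2≡138, 19^4≡89, 19^8≡116, 19^16≡76, 19^32≡201 (mod 223).
19^56 = 19^(32+16+8) ≡ 58 (mod 223).
Check: 58² = 3364 ≡ 19 (mod 223). The two roots are 58 and 165.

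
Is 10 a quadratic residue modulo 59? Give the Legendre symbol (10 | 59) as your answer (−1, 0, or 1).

Euler's criterion: (10/59) ≡ 10^29 (mod 59).
10^2 ≡ 41 (mod 59)
10^4 ≡ 29 (mod 59)
10^8 ≡ 15 (mod 59)
10^16 ≡ 48 (mod 59)
10^29 = 10^(16+8+4+1) ≡ 58 (mod 59).
Result is 58 ≡ −1, so (10/59) = −1.

-1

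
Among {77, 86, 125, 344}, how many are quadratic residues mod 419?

1

(77/419) = -1 → non-residue.
(86/419) = -1 → non-residue.
(125/419) = +1 → QR.
(344/419) = -1 → non-residue.
Total quadratic residues among the 4: 1.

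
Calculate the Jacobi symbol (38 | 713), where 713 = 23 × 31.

-1

Pull out 2: since 713 ≡ 1 (mod 8), (2/713) = +1.
Reciprocity: 19 ≡ 3 and 713 ≡ 1 (mod 4), so (19/713) = +(713/19).
Reduce top mod 19: now compute (10/19).
Pull out 2: since 19 ≡ 3 (mod 8), (2/19) = -1.
Reciprocity: 5 ≡ 1 and 19 ≡ 3 (mod 4), so (5/19) = +(19/5).
Reduce top mod 5: now compute (4/5).
Pull out 2^2: since 5 ≡ 5 (mod 8), (2/5) = -1, so (2/5)^2 = +1.
Reached (1/5) = 1. Collecting the sign flips along the way, the symbol is -1.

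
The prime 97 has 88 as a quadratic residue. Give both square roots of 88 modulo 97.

31, 66

97 ≡ 1 (mod 4), so we find a root by search.
Trying successive values, 31² = 961 ≡ 88 (mod 97). The other root is 97 − 31 = 66.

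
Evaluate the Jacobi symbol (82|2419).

Pull out 2: since 2419 ≡ 3 (mod 8), (2/2419) = -1.
Reciprocity: 41 ≡ 1 and 2419 ≡ 3 (mod 4), so (41/2419) = +(2419/41).
Reduce top mod 41: now compute (0/41).
Top reduces to 0: gcd > 1, so the symbol is 0.

0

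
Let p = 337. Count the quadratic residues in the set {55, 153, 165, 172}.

(55/337) = +1 → QR.
(153/337) = -1 → non-residue.
(165/337) = +1 → QR.
(172/337) = +1 → QR.
Total quadratic residues among the 4: 3.

3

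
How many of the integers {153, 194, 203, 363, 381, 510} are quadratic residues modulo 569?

1

(153/569) = +1 → QR.
(194/569) = -1 → non-residue.
(203/569) = -1 → non-residue.
(363/569) = -1 → non-residue.
(381/569) = -1 → non-residue.
(510/569) = -1 → non-residue.
Total quadratic residues among the 6: 1.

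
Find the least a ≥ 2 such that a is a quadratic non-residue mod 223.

3

(2/223) = +1, so 2 is a residue.
(3/223) = −1, so 3 is the smallest positive non-residue mod 223.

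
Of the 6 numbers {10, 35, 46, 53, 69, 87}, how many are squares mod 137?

(10/137) = -1 → non-residue.
(35/137) = -1 → non-residue.
(46/137) = -1 → non-residue.
(53/137) = -1 → non-residue.
(69/137) = +1 → QR.
(87/137) = +1 → QR.
Total quadratic residues among the 6: 2.

2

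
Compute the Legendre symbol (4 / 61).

1

Euler's criterion: (4/61) ≡ 4^30 (mod 61).
4^2 ≡ 16 (mod 61)
4^4 ≡ 12 (mod 61)
4^8 ≡ 22 (mod 61)
4^16 ≡ 57 (mod 61)
4^30 = 4^(16+8+4+2) ≡ 1 (mod 61).
Result is 1, so (4/61) = 1.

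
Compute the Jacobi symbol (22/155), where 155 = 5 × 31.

Pull out 2: since 155 ≡ 3 (mod 8), (2/155) = -1.
Reciprocity: 11 ≡ 3 and 155 ≡ 3 (mod 4), so (11/155) = −(155/11).
Reduce top mod 11: now compute (1/11).
Reached (1/11) = 1. Collecting the sign flips along the way, the symbol is +1.

1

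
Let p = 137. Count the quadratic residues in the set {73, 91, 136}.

2

(73/137) = +1 → QR.
(91/137) = -1 → non-residue.
(136/137) = +1 → QR.
Total quadratic residues among the 3: 2.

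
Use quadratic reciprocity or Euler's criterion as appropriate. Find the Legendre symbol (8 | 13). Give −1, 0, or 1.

-1

Euler's criterion: (8/13) ≡ 8^6 (mod 13).
8^2 ≡ 12 (mod 13)
8^4 ≡ 1 (mod 13)
8^6 = 8^(4+2) ≡ 12 (mod 13).
Result is 12 ≡ −1, so (8/13) = −1.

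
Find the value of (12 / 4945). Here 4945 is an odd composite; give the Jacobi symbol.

1

Pull out 2^2: since 4945 ≡ 1 (mod 8), (2/4945) = +1, so (2/4945)^2 = +1.
Reciprocity: 3 ≡ 3 and 4945 ≡ 1 (mod 4), so (3/4945) = +(4945/3).
Reduce top mod 3: now compute (1/3).
Reached (1/3) = 1. Collecting the sign flips along the way, the symbol is +1.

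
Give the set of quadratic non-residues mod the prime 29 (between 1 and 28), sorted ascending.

2 3 8 10 11 12 14 15 17 18 19 21 26 27

Square k = 1,…,14 (k and 29−k give the same square):
1²=1, 2²=4, 3²=9, 4²=16, 5²=25, 6²≡7, 7²≡20, 8²≡6, 9²≡23, 10²≡13, 11²≡5, 12²≡28, 13²≡24, 14²≡22 (mod 29).
The residues are {1, 4, 5, 6, 7, 9, 13, 16, 20, 22, 23, 24, 25, 28}; the non-residues are the remaining 14 nonzero classes.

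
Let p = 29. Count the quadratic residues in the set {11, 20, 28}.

(11/29) = -1 → non-residue.
(20/29) = +1 → QR.
(28/29) = +1 → QR.
Total quadratic residues among the 3: 2.

2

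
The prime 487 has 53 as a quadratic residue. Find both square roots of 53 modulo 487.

117, 370

Since 487 ≡ 3 (mod 4), a square root of 53 is 53^((487+1)/4) = 53^122 mod 487.
Repeated squaring: 53^2≡374, 53^4≡107, 53^8≡248, 53^16≡142, 53^32≡197, 53^64≡336 (mod 487).
53^122 = 53^(64+32+16+8+2) ≡ 370 (mod 487).
Check: 370² = 136900 ≡ 53 (mod 487). The two roots are 117 and 370.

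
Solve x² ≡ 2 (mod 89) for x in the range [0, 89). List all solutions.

25, 64

89 ≡ 1 (mod 4), so we find a root by search.
Trying successive values, 25² = 625 ≡ 2 (mod 89). The other root is 89 − 25 = 64.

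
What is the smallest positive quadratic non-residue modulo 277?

2

(2/277) = −1, so 2 is the smallest positive non-residue mod 277.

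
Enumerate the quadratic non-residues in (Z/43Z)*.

Square k = 1,…,21 (k and 43−k give the same square):
1²=1, 2²=4, 3²=9, 4²=16, 5²=25, 6²=36, 7²≡6, 8²≡21, 9²≡38, 10²≡14, 11²≡35, 12²≡15, 13²≡40, 14²≡24, 15²≡10, 16²≡41, 17²≡31, 18²≡23, 19²≡17, 20²≡13, 21²≡11 (mod 43).
The residues are {1, 4, 6, 9, 10, 11, 13, 14, 15, 16, 17, 21, 23, 24, 25, 31, 35, 36, 38, 40, 41}; the non-residues are the remaining 21 nonzero classes.

2 3 5 7 8 12 18 19 20 22 26 27 28 29 30 32 33 34 37 39 42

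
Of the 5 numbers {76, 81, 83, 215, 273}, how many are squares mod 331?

(76/331) = +1 → QR.
(81/331) = +1 → QR.
(83/331) = +1 → QR.
(215/331) = +1 → QR.
(273/331) = -1 → non-residue.
Total quadratic residues among the 5: 4.

4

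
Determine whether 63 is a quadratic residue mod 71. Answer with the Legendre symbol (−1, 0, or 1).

-1

Euler's criterion: (63/71) ≡ 63^35 (mod 71).
63^2 ≡ 64 (mod 71)
63^4 ≡ 49 (mod 71)
63^8 ≡ 58 (mod 71)
63^16 ≡ 27 (mod 71)
63^32 ≡ 19 (mod 71)
63^35 = 63^(32+2+1) ≡ 70 (mod 71).
Result is 70 ≡ −1, so (63/71) = −1.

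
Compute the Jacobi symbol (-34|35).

First reduce: -34 ≡ 1 (mod 35).
Reached (1/35) = 1. Collecting the sign flips along the way, the symbol is +1.

1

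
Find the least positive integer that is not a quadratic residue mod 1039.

3

(2/1039) = +1, so 2 is a residue.
(3/1039) = −1, so 3 is the smallest positive non-residue mod 1039.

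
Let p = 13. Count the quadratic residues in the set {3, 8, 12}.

(3/13) = +1 → QR.
(8/13) = -1 → non-residue.
(12/13) = +1 → QR.
Total quadratic residues among the 3: 2.

2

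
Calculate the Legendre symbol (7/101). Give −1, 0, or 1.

-1

Reciprocity: 7 ≡ 3 and 101 ≡ 1 (mod 4), so (7/101) = +(101/7).
Reduce top mod 7: now compute (3/7).
Reciprocity: 3 ≡ 3 and 7 ≡ 3 (mod 4), so (3/7) = −(7/3).
Reduce top mod 3: now compute (1/3).
Reached (1/3) = 1. Collecting the sign flips along the way, the symbol is -1.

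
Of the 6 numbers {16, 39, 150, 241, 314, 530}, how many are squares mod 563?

(16/563) = +1 → QR.
(39/563) = +1 → QR.
(150/563) = -1 → non-residue.
(241/563) = +1 → QR.
(314/563) = +1 → QR.
(530/563) = -1 → non-residue.
Total quadratic residues among the 6: 4.

4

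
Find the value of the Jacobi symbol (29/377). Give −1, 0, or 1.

Reciprocity: 29 ≡ 1 and 377 ≡ 1 (mod 4), so (29/377) = +(377/29).
Reduce top mod 29: now compute (0/29).
Top reduces to 0: gcd > 1, so the symbol is 0.

0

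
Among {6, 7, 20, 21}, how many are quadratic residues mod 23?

(6/23) = +1 → QR.
(7/23) = -1 → non-residue.
(20/23) = -1 → non-residue.
(21/23) = -1 → non-residue.
Total quadratic residues among the 4: 1.

1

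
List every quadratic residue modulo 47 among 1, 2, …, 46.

Square k = 1,…,23 (k and 47−k give the same square):
1²=1, 2²=4, 3²=9, 4²=16, 5²=25, 6²=36, 7²≡2, 8²≡17, 9²≡34, 10²≡6, 11²≡27, 12²≡3, 13²≡28, 14²≡8, 15²≡37, 16²≡21, 17²≡7, 18²≡42, 19²≡32, 20²≡24, 21²≡18, 22²≡14, 23²≡12 (mod 47).
So the quadratic residues mod 47 are {1, 2, 3, 4, 6, 7, 8, 9, 12, 14, 16, 17, 18, 21, 24, 25, 27, 28, 32, 34, 36, 37, 42}.

1, 2, 3, 4, 6, 7, 8, 9, 12, 14, 16, 17, 18, 21, 24, 25, 27, 28, 32, 34, 36, 37, 42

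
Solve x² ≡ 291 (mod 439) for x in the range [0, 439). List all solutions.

58, 381

Since 439 ≡ 3 (mod 4), a square root of 291 is 291^((439+1)/4) = 291^110 mod 439.
Repeated squaring: 291^2≡393, 291^4≡360, 291^8≡95, 291^16≡245, 291^32≡321, 291^64≡315 (mod 439).
291^110 = 291^(64+32+8+4+2) ≡ 58 (mod 439).
Check: 58² = 3364 ≡ 291 (mod 439). The two roots are 58 and 381.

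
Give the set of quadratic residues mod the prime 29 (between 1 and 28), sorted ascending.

Square k = 1,…,14 (k and 29−k give the same square):
1²=1, 2²=4, 3²=9, 4²=16, 5²=25, 6²≡7, 7²≡20, 8²≡6, 9²≡23, 10²≡13, 11²≡5, 12²≡28, 13²≡24, 14²≡22 (mod 29).
So the quadratic residues mod 29 are {1, 4, 5, 6, 7, 9, 13, 16, 20, 22, 23, 24, 25, 28}.

1 4 5 6 7 9 13 16 20 22 23 24 25 28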